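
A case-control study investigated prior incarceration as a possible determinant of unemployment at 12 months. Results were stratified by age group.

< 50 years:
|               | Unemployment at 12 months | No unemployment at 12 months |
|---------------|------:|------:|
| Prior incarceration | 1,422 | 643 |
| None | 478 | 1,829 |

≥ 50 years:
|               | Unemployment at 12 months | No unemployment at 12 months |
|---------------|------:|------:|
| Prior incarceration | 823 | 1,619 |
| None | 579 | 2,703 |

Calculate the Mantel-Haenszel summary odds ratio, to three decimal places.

OR_MH = Σ(aᵢdᵢ/nᵢ) / Σ(bᵢcᵢ/nᵢ), where nᵢ is the stratum total.
Stratum 1 (< 50 years): n = 4372; a·d/n = 1422·1829/4372 = 594.8852; b·c/n = 643·478/4372 = 70.3005
Stratum 2 (≥ 50 years): n = 5724; a·d/n = 823·2703/5724 = 388.6389; b·c/n = 1619·579/5724 = 163.7668
OR_MH = (594.8852 + 388.6389) / (70.3005 + 163.7668) = 983.5241 / 234.0673 = 4.20189

4.202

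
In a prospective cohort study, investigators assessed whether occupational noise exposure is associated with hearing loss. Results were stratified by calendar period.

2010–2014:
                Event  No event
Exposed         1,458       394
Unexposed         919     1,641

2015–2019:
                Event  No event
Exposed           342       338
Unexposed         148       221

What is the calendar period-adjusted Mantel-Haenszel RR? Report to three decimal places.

2.006

RR_MH = Σ(aᵢ·n₀ᵢ/nᵢ) / Σ(cᵢ·n₁ᵢ/nᵢ), with n₁ᵢ = aᵢ+bᵢ (exposed), n₀ᵢ = cᵢ+dᵢ (unexposed), nᵢ = n₁ᵢ+n₀ᵢ.
Stratum 1 (2010–2014): n₁ = 1852, n₀ = 2560, n = 4412; a·n₀/n = 1458·2560/4412 = 845.9837; c·n₁/n = 919·1852/4412 = 385.7634
Stratum 2 (2015–2019): n₁ = 680, n₀ = 369, n = 1049; a·n₀/n = 342·369/1049 = 120.3031; c·n₁/n = 148·680/1049 = 95.9390
RR_MH = (845.9837 + 120.3031) / (385.7634 + 95.9390) = 966.2868 / 481.7024 = 2.00598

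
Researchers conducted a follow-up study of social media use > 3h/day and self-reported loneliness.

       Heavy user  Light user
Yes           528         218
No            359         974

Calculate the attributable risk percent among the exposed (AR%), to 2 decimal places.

Reading the table with exposure as columns: a = 528 (Heavy user, case), b = 359 (Heavy user, non-case), c = 218 (Light user, case), d = 974.
Risk in exposed = 528/887 = 0.59526; risk in unexposed = 218/1192 = 0.18289.
RR = 0.59526/0.18289 = 3.25484
AR% = (RR − 1)/RR × 100 = (3.25484 − 1)/3.25484 × 100 = 69.2766%

69.28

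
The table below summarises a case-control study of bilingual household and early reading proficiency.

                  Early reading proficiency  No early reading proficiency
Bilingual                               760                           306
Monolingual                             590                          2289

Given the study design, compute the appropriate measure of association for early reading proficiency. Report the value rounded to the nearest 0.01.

9.64

Cells: a = 760, b = 306, c = 590, d = 2289.
This is a case-control study: participants were sampled on outcome status, so risks in the source population cannot be estimated directly — relative risk is not valid here. The odds ratio is the appropriate measure.
OR = (a·d)/(b·c) = (760 × 2289) / (306 × 590) = 1739640 / 180540 = 9.63576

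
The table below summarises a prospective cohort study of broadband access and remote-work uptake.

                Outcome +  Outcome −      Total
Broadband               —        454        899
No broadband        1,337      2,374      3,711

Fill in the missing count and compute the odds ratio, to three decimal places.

1.740

The missing cell is in the exposed row: 899 − 454 = 445.
So a = 445, b = 454, c = 1337, d = 2374.
OR = (a·d)/(b·c) = (445 × 2374) / (454 × 1337) = 1056430 / 606998 = 1.74042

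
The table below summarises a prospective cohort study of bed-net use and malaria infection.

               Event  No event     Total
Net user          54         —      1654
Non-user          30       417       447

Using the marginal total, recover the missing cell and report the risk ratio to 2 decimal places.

0.49

The missing cell is in the exposed row: 1654 − 54 = 1600.
So a = 54, b = 1600, c = 30, d = 417.
RR = [a/(a+b)] / [c/(c+d)] = (54/1654) / (30/447) = 0.03265/0.06711 = 0.48646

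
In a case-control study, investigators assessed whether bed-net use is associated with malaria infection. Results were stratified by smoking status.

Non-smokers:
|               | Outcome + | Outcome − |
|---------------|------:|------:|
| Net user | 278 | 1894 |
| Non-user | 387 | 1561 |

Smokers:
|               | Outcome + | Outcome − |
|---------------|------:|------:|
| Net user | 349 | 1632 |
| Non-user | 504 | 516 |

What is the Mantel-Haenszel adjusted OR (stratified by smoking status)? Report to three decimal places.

OR_MH = Σ(aᵢdᵢ/nᵢ) / Σ(bᵢcᵢ/nᵢ), where nᵢ is the stratum total.
Stratum 1 (Non-smokers): n = 4120; a·d/n = 278·1561/4120 = 105.3296; b·c/n = 1894·387/4120 = 177.9073
Stratum 2 (Smokers): n = 3001; a·d/n = 349·516/3001 = 60.0080; b·c/n = 1632·504/3001 = 274.0846
OR_MH = (105.3296 + 60.0080) / (177.9073 + 274.0846) = 165.3376 / 451.9919 = 0.36580

0.366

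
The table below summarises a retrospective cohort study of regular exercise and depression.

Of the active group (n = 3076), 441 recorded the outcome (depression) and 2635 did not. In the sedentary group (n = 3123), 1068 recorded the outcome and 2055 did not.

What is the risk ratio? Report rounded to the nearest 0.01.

0.42

From the description: a = 441, b = 2635, c = 1068, d = 2055.
Risk in exposed = 441/3076 = 0.14337; risk in unexposed = 1068/3123 = 0.34198.
RR = 0.14337 / 0.34198 = 0.41923
The risk is 58% lower among the exposed than among the unexposed.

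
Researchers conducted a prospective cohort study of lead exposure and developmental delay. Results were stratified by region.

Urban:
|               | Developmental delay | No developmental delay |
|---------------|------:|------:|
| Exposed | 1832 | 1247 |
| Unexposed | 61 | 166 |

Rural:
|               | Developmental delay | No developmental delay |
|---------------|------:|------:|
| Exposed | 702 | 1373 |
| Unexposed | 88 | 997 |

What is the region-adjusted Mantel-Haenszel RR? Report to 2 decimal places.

RR_MH = Σ(aᵢ·n₀ᵢ/nᵢ) / Σ(cᵢ·n₁ᵢ/nᵢ), with n₁ᵢ = aᵢ+bᵢ (exposed), n₀ᵢ = cᵢ+dᵢ (unexposed), nᵢ = n₁ᵢ+n₀ᵢ.
Stratum 1 (Urban): n₁ = 3079, n₀ = 227, n = 3306; a·n₀/n = 1832·227/3306 = 125.7907; c·n₁/n = 61·3079/3306 = 56.8116
Stratum 2 (Rural): n₁ = 2075, n₀ = 1085, n = 3160; a·n₀/n = 702·1085/3160 = 241.0348; c·n₁/n = 88·2075/3160 = 57.7848
RR_MH = (125.7907 + 241.0348) / (56.8116 + 57.7848) = 366.8255 / 114.5964 = 3.20102

3.20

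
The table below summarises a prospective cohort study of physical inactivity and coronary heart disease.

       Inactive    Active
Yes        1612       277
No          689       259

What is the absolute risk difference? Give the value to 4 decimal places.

Reading the table with exposure as columns: a = 1612 (Inactive, case), b = 689 (Inactive, non-case), c = 277 (Active, case), d = 259.
Risk in exposed = 1612/2301 = 0.700565; risk in unexposed = 277/536 = 0.516791.
Risk difference = 0.700565 − 0.516791 = 0.183774

0.1838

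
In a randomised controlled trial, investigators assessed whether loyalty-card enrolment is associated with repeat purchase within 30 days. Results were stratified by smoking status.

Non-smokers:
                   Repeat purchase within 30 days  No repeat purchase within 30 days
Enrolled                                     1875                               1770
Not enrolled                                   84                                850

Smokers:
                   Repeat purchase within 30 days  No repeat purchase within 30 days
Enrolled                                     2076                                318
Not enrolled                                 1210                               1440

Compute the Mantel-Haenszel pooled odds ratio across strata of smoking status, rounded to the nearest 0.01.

OR_MH = Σ(aᵢdᵢ/nᵢ) / Σ(bᵢcᵢ/nᵢ), where nᵢ is the stratum total.
Stratum 1 (Non-smokers): n = 4579; a·d/n = 1875·850/4579 = 348.0563; b·c/n = 1770·84/4579 = 32.4700
Stratum 2 (Smokers): n = 5044; a·d/n = 2076·1440/5044 = 592.6725; b·c/n = 318·1210/5044 = 76.2847
OR_MH = (348.0563 + 592.6725) / (32.4700 + 76.2847) = 940.7288 / 108.7547 = 8.65001

8.65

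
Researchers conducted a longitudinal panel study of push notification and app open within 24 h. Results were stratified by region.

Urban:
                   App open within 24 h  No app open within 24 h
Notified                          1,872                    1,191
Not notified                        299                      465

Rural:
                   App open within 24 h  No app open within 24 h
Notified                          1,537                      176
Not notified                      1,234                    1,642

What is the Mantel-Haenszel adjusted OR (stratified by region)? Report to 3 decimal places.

5.538

OR_MH = Σ(aᵢdᵢ/nᵢ) / Σ(bᵢcᵢ/nᵢ), where nᵢ is the stratum total.
Stratum 1 (Urban): n = 3827; a·d/n = 1872·465/3827 = 227.4575; b·c/n = 1191·299/3827 = 93.0517
Stratum 2 (Rural): n = 4589; a·d/n = 1537·1642/4589 = 549.9573; b·c/n = 176·1234/4589 = 47.3271
OR_MH = (227.4575 + 549.9573) / (93.0517 + 47.3271) = 777.4148 / 140.3788 = 5.53798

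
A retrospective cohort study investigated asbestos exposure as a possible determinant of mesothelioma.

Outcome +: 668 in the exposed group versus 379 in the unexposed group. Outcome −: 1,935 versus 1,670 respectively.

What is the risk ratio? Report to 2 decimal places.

1.39

From the description: a = 668, b = 1935, c = 379, d = 1670.
Risk in exposed = 668/2603 = 0.25663; risk in unexposed = 379/2049 = 0.18497.
RR = 0.25663 / 0.18497 = 1.38741
The risk among the exposed is 1.39 times that among the unexposed.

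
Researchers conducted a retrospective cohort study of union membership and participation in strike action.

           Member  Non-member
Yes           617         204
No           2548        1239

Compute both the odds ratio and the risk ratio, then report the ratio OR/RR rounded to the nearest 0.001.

Reading the table with exposure as columns: a = 617 (Member, case), b = 2548 (Member, non-case), c = 204 (Non-member, case), d = 1239.
OR = (617·1239)/(2548·204) = 764463/519792 = 1.47071
Risk in exposed = 617/3165 = 0.19494; risk in unexposed = 204/1443 = 0.14137; RR = 1.37895
OR/RR = 1.47071 / 1.37895 = 1.06655
The outcome is not rare, so the OR lies further from 1 than the RR.

1.067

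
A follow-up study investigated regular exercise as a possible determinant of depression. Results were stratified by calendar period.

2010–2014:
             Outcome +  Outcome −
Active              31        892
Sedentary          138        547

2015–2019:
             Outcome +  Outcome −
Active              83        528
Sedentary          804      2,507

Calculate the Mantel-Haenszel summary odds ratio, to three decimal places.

0.344

OR_MH = Σ(aᵢdᵢ/nᵢ) / Σ(bᵢcᵢ/nᵢ), where nᵢ is the stratum total.
Stratum 1 (2010–2014): n = 1608; a·d/n = 31·547/1608 = 10.5454; b·c/n = 892·138/1608 = 76.5522
Stratum 2 (2015–2019): n = 3922; a·d/n = 83·2507/3922 = 53.0548; b·c/n = 528·804/3922 = 108.2387
OR_MH = (10.5454 + 53.0548) / (76.5522 + 108.2387) = 63.6002 / 184.7909 = 0.34417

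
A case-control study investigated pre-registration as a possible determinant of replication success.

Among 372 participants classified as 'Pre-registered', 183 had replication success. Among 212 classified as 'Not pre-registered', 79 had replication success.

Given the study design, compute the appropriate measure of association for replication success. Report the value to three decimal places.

1.630

From the description: a = 183, b = 189, c = 79, d = 133.
This is a case-control study: participants were sampled on outcome status, so risks in the source population cannot be estimated directly — relative risk is not valid here. The odds ratio is the appropriate measure.
OR = (a·d)/(b·c) = (183 × 133) / (189 × 79) = 24339 / 14931 = 1.63010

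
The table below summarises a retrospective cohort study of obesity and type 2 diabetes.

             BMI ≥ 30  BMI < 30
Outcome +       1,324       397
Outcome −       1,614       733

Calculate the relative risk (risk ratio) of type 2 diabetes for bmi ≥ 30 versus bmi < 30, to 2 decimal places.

Reading the table with exposure as columns: a = 1324 (BMI ≥ 30, case), b = 1614 (BMI ≥ 30, non-case), c = 397 (BMI < 30, case), d = 733.
Risk in exposed = 1324/2938 = 0.45065; risk in unexposed = 397/1130 = 0.35133.
RR = 0.45065 / 0.35133 = 1.28270
The risk among the exposed is 1.28 times that among the unexposed.

1.28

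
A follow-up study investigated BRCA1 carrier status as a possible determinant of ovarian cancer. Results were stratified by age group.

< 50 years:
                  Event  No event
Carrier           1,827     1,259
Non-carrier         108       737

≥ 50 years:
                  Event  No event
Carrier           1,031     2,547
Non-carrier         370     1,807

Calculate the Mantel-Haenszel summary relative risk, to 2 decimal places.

2.49

RR_MH = Σ(aᵢ·n₀ᵢ/nᵢ) / Σ(cᵢ·n₁ᵢ/nᵢ), with n₁ᵢ = aᵢ+bᵢ (exposed), n₀ᵢ = cᵢ+dᵢ (unexposed), nᵢ = n₁ᵢ+n₀ᵢ.
Stratum 1 (< 50 years): n₁ = 3086, n₀ = 845, n = 3931; a·n₀/n = 1827·845/3931 = 392.7283; c·n₁/n = 108·3086/3931 = 84.7845
Stratum 2 (≥ 50 years): n₁ = 3578, n₀ = 2177, n = 5755; a·n₀/n = 1031·2177/5755 = 390.0064; c·n₁/n = 370·3578/5755 = 230.0365
RR_MH = (392.7283 + 390.0064) / (84.7845 + 230.0365) = 782.7347 / 314.8210 = 2.48628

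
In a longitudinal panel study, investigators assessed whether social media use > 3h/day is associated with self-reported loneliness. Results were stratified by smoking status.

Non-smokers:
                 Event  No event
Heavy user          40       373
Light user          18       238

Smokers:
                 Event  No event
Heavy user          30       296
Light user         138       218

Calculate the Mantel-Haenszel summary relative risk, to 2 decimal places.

0.40

RR_MH = Σ(aᵢ·n₀ᵢ/nᵢ) / Σ(cᵢ·n₁ᵢ/nᵢ), with n₁ᵢ = aᵢ+bᵢ (exposed), n₀ᵢ = cᵢ+dᵢ (unexposed), nᵢ = n₁ᵢ+n₀ᵢ.
Stratum 1 (Non-smokers): n₁ = 413, n₀ = 256, n = 669; a·n₀/n = 40·256/669 = 15.3064; c·n₁/n = 18·413/669 = 11.1121
Stratum 2 (Smokers): n₁ = 326, n₀ = 356, n = 682; a·n₀/n = 30·356/682 = 15.6598; c·n₁/n = 138·326/682 = 65.9648
RR_MH = (15.3064 + 15.6598) / (11.1121 + 65.9648) = 30.9663 / 77.0769 = 0.40176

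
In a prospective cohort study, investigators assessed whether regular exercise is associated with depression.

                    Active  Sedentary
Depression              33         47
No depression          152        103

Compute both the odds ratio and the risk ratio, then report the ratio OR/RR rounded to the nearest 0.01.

0.84

Reading the table with exposure as columns: a = 33 (Active, case), b = 152 (Active, non-case), c = 47 (Sedentary, case), d = 103.
OR = (33·103)/(152·47) = 3399/7144 = 0.47578
Risk in exposed = 33/185 = 0.17838; risk in unexposed = 47/150 = 0.31333; RR = 0.56929
OR/RR = 0.47578 / 0.56929 = 0.83575
The outcome is not rare, so the OR lies further from 1 than the RR.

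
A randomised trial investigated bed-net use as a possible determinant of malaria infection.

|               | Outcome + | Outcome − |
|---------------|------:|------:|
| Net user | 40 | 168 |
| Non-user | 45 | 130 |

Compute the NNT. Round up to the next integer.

Risk in treated group = 40/208 = 0.19231; risk in control = 45/175 = 0.25714.
Absolute risk reduction = 0.25714 − 0.19231 = 0.06484
NNT = 1 / ARR = 1 / 0.06484 = 15.424 → round up → 16

16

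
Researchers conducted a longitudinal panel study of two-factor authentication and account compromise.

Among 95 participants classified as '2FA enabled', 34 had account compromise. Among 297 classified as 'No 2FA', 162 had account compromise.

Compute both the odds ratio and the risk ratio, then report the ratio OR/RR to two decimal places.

0.71

From the description: a = 34, b = 61, c = 162, d = 135.
OR = (34·135)/(61·162) = 4590/9882 = 0.46448
Risk in exposed = 34/95 = 0.35789; risk in unexposed = 162/297 = 0.54545; RR = 0.65614
OR/RR = 0.46448 / 0.65614 = 0.70790
The outcome is not rare, so the OR lies further from 1 than the RR.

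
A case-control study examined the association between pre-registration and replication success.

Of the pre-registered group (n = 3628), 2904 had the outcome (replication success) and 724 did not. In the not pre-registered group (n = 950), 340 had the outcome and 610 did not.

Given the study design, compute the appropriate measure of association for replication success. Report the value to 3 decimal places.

7.196

From the description: a = 2904, b = 724, c = 340, d = 610.
This is a case-control study: participants were sampled on outcome status, so risks in the source population cannot be estimated directly — relative risk is not valid here. The odds ratio is the appropriate measure.
OR = (a·d)/(b·c) = (2904 × 610) / (724 × 340) = 1771440 / 246160 = 7.19630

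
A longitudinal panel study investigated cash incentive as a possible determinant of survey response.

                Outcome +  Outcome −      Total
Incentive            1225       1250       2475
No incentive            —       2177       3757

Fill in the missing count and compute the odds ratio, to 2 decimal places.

1.35

The missing cell is in the unexposed row: 3757 − 2177 = 1580.
So a = 1225, b = 1250, c = 1580, d = 2177.
OR = (a·d)/(b·c) = (1225 × 2177) / (1250 × 1580) = 2666825 / 1975000 = 1.35029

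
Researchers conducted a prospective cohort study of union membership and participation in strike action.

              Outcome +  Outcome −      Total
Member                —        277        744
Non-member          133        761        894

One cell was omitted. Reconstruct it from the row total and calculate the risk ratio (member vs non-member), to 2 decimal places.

4.22

The missing cell is in the exposed row: 744 − 277 = 467.
So a = 467, b = 277, c = 133, d = 761.
RR = [a/(a+b)] / [c/(c+d)] = (467/744) / (133/894) = 0.62769/0.14877 = 4.21920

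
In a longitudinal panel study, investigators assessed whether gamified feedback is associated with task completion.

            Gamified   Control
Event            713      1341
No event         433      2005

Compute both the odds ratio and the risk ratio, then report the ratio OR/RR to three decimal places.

Reading the table with exposure as columns: a = 713 (Gamified, case), b = 433 (Gamified, non-case), c = 1341 (Control, case), d = 2005.
OR = (713·2005)/(433·1341) = 1429565/580653 = 2.46200
Risk in exposed = 713/1146 = 0.62216; risk in unexposed = 1341/3346 = 0.40078; RR = 1.55239
OR/RR = 2.46200 / 1.55239 = 1.58593
The outcome is not rare, so the OR lies further from 1 than the RR.

1.586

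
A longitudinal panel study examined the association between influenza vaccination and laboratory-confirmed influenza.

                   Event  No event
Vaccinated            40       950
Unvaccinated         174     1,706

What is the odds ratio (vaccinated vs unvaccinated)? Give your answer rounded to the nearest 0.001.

Cells: a = 40, b = 950, c = 174, d = 1706.
OR = (a·d)/(b·c) = (40 × 1706) / (950 × 174) = 68240 / 165300 = 0.41283
Exposure is associated with lower odds of laboratory-confirmed influenza (OR = 0.41 < 1).

0.413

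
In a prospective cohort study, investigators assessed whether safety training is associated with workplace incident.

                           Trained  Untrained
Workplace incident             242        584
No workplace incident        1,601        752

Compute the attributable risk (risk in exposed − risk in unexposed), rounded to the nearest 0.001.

Reading the table with exposure as columns: a = 242 (Trained, case), b = 1601 (Trained, non-case), c = 584 (Untrained, case), d = 752.
Risk in exposed = 242/1843 = 0.131308; risk in unexposed = 584/1336 = 0.437126.
Risk difference = 0.131308 − 0.437126 = -0.305818

-0.306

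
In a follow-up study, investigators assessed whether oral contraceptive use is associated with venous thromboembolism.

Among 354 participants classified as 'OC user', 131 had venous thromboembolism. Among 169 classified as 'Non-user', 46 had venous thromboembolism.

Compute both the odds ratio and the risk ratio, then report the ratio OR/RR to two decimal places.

From the description: a = 131, b = 223, c = 46, d = 123.
OR = (131·123)/(223·46) = 16113/10258 = 1.57077
Risk in exposed = 131/354 = 0.37006; risk in unexposed = 46/169 = 0.27219; RR = 1.35956
OR/RR = 1.57077 / 1.35956 = 1.15536
The outcome is not rare, so the OR lies further from 1 than the RR.

1.16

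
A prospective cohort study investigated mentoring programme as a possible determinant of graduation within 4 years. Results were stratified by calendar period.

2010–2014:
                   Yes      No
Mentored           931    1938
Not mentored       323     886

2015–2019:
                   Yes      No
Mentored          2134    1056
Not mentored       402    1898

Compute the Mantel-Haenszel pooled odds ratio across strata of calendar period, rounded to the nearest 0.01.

4.07

OR_MH = Σ(aᵢdᵢ/nᵢ) / Σ(bᵢcᵢ/nᵢ), where nᵢ is the stratum total.
Stratum 1 (2010–2014): n = 4078; a·d/n = 931·886/4078 = 202.2722; b·c/n = 1938·323/4078 = 153.5002
Stratum 2 (2015–2019): n = 5490; a·d/n = 2134·1898/5490 = 737.7654; b·c/n = 1056·402/5490 = 77.3246
OR_MH = (202.2722 + 737.7654) / (153.5002 + 77.3246) = 940.0376 / 230.8248 = 4.07251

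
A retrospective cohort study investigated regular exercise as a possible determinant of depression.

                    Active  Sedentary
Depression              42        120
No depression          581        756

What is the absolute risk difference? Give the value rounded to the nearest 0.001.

Reading the table with exposure as columns: a = 42 (Active, case), b = 581 (Active, non-case), c = 120 (Sedentary, case), d = 756.
Risk in exposed = 42/623 = 0.067416; risk in unexposed = 120/876 = 0.136986.
Risk difference = 0.067416 − 0.136986 = -0.069571

-0.070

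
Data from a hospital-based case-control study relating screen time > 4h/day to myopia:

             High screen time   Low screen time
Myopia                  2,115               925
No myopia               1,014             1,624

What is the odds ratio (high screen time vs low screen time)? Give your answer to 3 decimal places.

3.662

Reading the table with exposure as columns: a = 2115 (High screen time, case), b = 1014 (High screen time, non-case), c = 925 (Low screen time, case), d = 1624.
OR = (a·d)/(b·c) = (2115 × 1624) / (1014 × 925) = 3434760 / 937950 = 3.66199
The odds of myopia are about 3.66 times as high in the high screen time group.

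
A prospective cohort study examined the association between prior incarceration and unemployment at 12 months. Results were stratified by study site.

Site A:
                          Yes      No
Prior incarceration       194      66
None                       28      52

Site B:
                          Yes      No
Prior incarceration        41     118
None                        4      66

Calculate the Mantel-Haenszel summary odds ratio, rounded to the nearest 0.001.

5.534

OR_MH = Σ(aᵢdᵢ/nᵢ) / Σ(bᵢcᵢ/nᵢ), where nᵢ is the stratum total.
Stratum 1 (Site A): n = 340; a·d/n = 194·52/340 = 29.6706; b·c/n = 66·28/340 = 5.4353
Stratum 2 (Site B): n = 229; a·d/n = 41·66/229 = 11.8166; b·c/n = 118·4/229 = 2.0611
OR_MH = (29.6706 + 11.8166) / (5.4353 + 2.0611) = 41.4872 / 7.4964 = 5.53426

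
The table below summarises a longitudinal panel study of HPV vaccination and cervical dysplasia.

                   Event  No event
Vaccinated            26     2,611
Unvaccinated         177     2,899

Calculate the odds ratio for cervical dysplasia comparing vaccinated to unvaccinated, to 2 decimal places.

0.16

Cells: a = 26, b = 2611, c = 177, d = 2899.
OR = (a·d)/(b·c) = (26 × 2899) / (2611 × 177) = 75374 / 462147 = 0.16310
Exposure is associated with lower odds of cervical dysplasia (OR = 0.16 < 1).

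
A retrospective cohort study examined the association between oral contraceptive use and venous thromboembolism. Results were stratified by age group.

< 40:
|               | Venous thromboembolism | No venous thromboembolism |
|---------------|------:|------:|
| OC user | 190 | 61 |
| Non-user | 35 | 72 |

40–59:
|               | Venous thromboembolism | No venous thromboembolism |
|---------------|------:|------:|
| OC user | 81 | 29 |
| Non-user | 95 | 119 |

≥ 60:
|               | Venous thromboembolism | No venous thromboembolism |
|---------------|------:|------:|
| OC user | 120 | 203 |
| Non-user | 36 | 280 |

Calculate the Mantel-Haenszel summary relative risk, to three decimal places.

2.262

RR_MH = Σ(aᵢ·n₀ᵢ/nᵢ) / Σ(cᵢ·n₁ᵢ/nᵢ), with n₁ᵢ = aᵢ+bᵢ (exposed), n₀ᵢ = cᵢ+dᵢ (unexposed), nᵢ = n₁ᵢ+n₀ᵢ.
Stratum 1 (< 40): n₁ = 251, n₀ = 107, n = 358; a·n₀/n = 190·107/358 = 56.7877; c·n₁/n = 35·251/358 = 24.5391
Stratum 2 (40–59): n₁ = 110, n₀ = 214, n = 324; a·n₀/n = 81·214/324 = 53.5000; c·n₁/n = 95·110/324 = 32.2531
Stratum 3 (≥ 60): n₁ = 323, n₀ = 316, n = 639; a·n₀/n = 120·316/639 = 59.3427; c·n₁/n = 36·323/639 = 18.1972
RR_MH = (56.7877 + 53.5000 + 59.3427) / (24.5391 + 32.2531 + 18.1972) = 169.6304 / 74.9894 = 2.26206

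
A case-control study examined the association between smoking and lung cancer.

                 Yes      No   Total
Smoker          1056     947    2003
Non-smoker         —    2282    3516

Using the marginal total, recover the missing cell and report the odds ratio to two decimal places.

The missing cell is in the unexposed row: 3516 − 2282 = 1234.
So a = 1056, b = 947, c = 1234, d = 2282.
OR = (a·d)/(b·c) = (1056 × 2282) / (947 × 1234) = 2409792 / 1168598 = 2.06212

2.06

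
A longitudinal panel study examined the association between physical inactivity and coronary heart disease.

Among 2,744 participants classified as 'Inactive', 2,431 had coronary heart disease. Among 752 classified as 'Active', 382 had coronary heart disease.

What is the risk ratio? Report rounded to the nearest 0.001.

1.744

From the description: a = 2431, b = 313, c = 382, d = 370.
Risk in exposed = 2431/2744 = 0.88593; risk in unexposed = 382/752 = 0.50798.
RR = 0.88593 / 0.50798 = 1.74404
The risk among the exposed is 1.74 times that among the unexposed.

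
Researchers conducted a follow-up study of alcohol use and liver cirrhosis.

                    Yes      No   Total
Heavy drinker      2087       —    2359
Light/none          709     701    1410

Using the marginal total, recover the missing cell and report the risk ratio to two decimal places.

1.76

The missing cell is in the exposed row: 2359 − 2087 = 272.
So a = 2087, b = 272, c = 709, d = 701.
RR = [a/(a+b)] / [c/(c+d)] = (2087/2359) / (709/1410) = 0.88470/0.50284 = 1.75941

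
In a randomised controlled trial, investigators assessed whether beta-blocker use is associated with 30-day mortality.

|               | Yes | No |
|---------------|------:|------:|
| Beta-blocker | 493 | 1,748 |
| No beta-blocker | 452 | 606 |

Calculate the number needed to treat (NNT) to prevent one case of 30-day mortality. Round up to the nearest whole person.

5

Risk in treated group = 493/2241 = 0.21999; risk in control = 452/1058 = 0.42722.
Absolute risk reduction = 0.42722 − 0.21999 = 0.20723
NNT = 1 / ARR = 1 / 0.20723 = 4.826 → round up → 5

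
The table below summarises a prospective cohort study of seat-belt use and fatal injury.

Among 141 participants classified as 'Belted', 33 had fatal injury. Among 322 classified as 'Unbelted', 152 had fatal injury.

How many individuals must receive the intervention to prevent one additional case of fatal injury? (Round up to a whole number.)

Risk in treated group = 33/141 = 0.23404; risk in control = 152/322 = 0.47205.
Absolute risk reduction = 0.47205 − 0.23404 = 0.23801
NNT = 1 / ARR = 1 / 0.23801 = 4.202 → round up → 5

5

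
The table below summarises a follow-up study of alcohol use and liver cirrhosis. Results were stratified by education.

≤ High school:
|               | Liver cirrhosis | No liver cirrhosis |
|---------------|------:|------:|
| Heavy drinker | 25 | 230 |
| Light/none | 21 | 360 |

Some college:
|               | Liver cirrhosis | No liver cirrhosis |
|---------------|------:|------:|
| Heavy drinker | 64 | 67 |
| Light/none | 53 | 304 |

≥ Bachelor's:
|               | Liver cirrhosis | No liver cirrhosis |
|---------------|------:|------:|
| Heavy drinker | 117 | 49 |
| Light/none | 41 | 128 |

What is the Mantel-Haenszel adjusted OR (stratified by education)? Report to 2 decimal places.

OR_MH = Σ(aᵢdᵢ/nᵢ) / Σ(bᵢcᵢ/nᵢ), where nᵢ is the stratum total.
Stratum 1 (≤ High school): n = 636; a·d/n = 25·360/636 = 14.1509; b·c/n = 230·21/636 = 7.5943
Stratum 2 (Some college): n = 488; a·d/n = 64·304/488 = 39.8689; b·c/n = 67·53/488 = 7.2766
Stratum 3 (≥ Bachelor's): n = 335; a·d/n = 117·128/335 = 44.7045; b·c/n = 49·41/335 = 5.9970
OR_MH = (14.1509 + 39.8689 + 44.7045) / (7.5943 + 7.2766 + 5.9970) = 98.7243 / 20.8680 = 4.73089

4.73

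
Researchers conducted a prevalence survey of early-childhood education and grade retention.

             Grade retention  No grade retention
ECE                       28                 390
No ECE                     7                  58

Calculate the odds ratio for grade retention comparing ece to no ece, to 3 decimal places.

Cells: a = 28, b = 390, c = 7, d = 58.
OR = (a·d)/(b·c) = (28 × 58) / (390 × 7) = 1624 / 2730 = 0.59487
Exposure is associated with lower odds of grade retention (OR = 0.59 < 1).

0.595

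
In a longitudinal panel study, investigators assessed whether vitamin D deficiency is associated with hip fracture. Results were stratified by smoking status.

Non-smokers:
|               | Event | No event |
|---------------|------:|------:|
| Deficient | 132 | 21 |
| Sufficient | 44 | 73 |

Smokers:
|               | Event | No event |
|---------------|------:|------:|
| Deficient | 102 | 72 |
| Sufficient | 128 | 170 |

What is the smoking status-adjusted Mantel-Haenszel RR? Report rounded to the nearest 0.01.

RR_MH = Σ(aᵢ·n₀ᵢ/nᵢ) / Σ(cᵢ·n₁ᵢ/nᵢ), with n₁ᵢ = aᵢ+bᵢ (exposed), n₀ᵢ = cᵢ+dᵢ (unexposed), nᵢ = n₁ᵢ+n₀ᵢ.
Stratum 1 (Non-smokers): n₁ = 153, n₀ = 117, n = 270; a·n₀/n = 132·117/270 = 57.2000; c·n₁/n = 44·153/270 = 24.9333
Stratum 2 (Smokers): n₁ = 174, n₀ = 298, n = 472; a·n₀/n = 102·298/472 = 64.3983; c·n₁/n = 128·174/472 = 47.1864
RR_MH = (57.2000 + 64.3983) / (24.9333 + 47.1864) = 121.5983 / 72.1198 = 1.68606

1.69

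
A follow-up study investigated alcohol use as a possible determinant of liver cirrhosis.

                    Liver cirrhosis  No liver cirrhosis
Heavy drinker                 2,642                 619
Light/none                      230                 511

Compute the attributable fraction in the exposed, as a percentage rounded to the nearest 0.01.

61.69

Cells: a = 2642, b = 619, c = 230, d = 511.
Risk in exposed = 2642/3261 = 0.81018; risk in unexposed = 230/741 = 0.31039.
RR = 0.81018/0.31039 = 2.61019
AR% = (RR − 1)/RR × 100 = (2.61019 − 1)/2.61019 × 100 = 61.6886%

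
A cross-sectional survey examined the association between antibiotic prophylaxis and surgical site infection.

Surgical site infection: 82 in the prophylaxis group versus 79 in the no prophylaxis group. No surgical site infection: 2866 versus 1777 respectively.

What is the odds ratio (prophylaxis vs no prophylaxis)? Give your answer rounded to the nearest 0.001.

0.644

From the description: a = 82, b = 2866, c = 79, d = 1777.
OR = (a·d)/(b·c) = (82 × 1777) / (2866 × 79) = 145714 / 226414 = 0.64357
Exposure is associated with lower odds of surgical site infection (OR = 0.64 < 1).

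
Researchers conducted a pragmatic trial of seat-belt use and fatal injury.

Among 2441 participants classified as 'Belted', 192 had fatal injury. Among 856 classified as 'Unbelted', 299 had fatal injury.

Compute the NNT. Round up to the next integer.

Risk in treated group = 192/2441 = 0.07866; risk in control = 299/856 = 0.34930.
Absolute risk reduction = 0.34930 − 0.07866 = 0.27064
NNT = 1 / ARR = 1 / 0.27064 = 3.695 → round up → 4

4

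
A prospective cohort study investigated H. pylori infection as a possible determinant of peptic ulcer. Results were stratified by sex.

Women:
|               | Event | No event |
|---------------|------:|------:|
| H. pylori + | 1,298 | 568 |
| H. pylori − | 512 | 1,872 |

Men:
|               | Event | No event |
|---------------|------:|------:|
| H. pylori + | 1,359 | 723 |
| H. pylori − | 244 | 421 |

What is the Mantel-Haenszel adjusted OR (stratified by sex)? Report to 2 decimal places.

OR_MH = Σ(aᵢdᵢ/nᵢ) / Σ(bᵢcᵢ/nᵢ), where nᵢ is the stratum total.
Stratum 1 (Women): n = 4250; a·d/n = 1298·1872/4250 = 571.7308; b·c/n = 568·512/4250 = 68.4273
Stratum 2 (Men): n = 2747; a·d/n = 1359·421/2747 = 208.2778; b·c/n = 723·244/2747 = 64.2199
OR_MH = (571.7308 + 208.2778) / (68.4273 + 64.2199) = 780.0086 / 132.6472 = 5.88033

5.88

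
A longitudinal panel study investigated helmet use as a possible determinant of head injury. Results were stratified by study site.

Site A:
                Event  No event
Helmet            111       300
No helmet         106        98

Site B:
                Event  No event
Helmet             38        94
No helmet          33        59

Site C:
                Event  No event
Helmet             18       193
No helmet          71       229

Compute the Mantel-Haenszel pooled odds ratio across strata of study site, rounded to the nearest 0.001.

0.387

OR_MH = Σ(aᵢdᵢ/nᵢ) / Σ(bᵢcᵢ/nᵢ), where nᵢ is the stratum total.
Stratum 1 (Site A): n = 615; a·d/n = 111·98/615 = 17.6878; b·c/n = 300·106/615 = 51.7073
Stratum 2 (Site B): n = 224; a·d/n = 38·59/224 = 10.0089; b·c/n = 94·33/224 = 13.8482
Stratum 3 (Site C): n = 511; a·d/n = 18·229/511 = 8.0665; b·c/n = 193·71/511 = 26.8160
OR_MH = (17.6878 + 10.0089 + 8.0665) / (51.7073 + 13.8482 + 26.8160) = 35.7633 / 92.3716 = 0.38717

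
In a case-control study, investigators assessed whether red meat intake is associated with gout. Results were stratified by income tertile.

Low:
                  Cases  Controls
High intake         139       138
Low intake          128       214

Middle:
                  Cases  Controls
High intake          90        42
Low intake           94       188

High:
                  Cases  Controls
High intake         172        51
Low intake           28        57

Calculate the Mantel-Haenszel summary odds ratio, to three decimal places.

2.827

OR_MH = Σ(aᵢdᵢ/nᵢ) / Σ(bᵢcᵢ/nᵢ), where nᵢ is the stratum total.
Stratum 1 (Low): n = 619; a·d/n = 139·214/619 = 48.0549; b·c/n = 138·128/619 = 28.5363
Stratum 2 (Middle): n = 414; a·d/n = 90·188/414 = 40.8696; b·c/n = 42·94/414 = 9.5362
Stratum 3 (High): n = 308; a·d/n = 172·57/308 = 31.8312; b·c/n = 51·28/308 = 4.6364
OR_MH = (48.0549 + 40.8696 + 31.8312) / (28.5363 + 9.5362 + 4.6364) = 120.7557 / 42.7089 = 2.82741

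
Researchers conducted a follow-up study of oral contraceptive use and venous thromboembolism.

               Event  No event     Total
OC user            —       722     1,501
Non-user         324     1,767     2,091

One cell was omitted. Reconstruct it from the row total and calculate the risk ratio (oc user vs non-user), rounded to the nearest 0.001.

3.349

The missing cell is in the exposed row: 1501 − 722 = 779.
So a = 779, b = 722, c = 324, d = 1767.
RR = [a/(a+b)] / [c/(c+d)] = (779/1501) / (324/2091) = 0.51899/0.15495 = 3.34939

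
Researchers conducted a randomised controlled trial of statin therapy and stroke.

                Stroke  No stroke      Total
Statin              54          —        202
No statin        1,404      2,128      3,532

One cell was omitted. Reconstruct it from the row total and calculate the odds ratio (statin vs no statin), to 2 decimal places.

The missing cell is in the exposed row: 202 − 54 = 148.
So a = 54, b = 148, c = 1404, d = 2128.
OR = (a·d)/(b·c) = (54 × 2128) / (148 × 1404) = 114912 / 207792 = 0.55301

0.55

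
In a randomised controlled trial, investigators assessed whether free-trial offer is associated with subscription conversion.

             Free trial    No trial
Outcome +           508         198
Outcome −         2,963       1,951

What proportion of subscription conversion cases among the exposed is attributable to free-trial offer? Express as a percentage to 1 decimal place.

37.0

Reading the table with exposure as columns: a = 508 (Free trial, case), b = 2963 (Free trial, non-case), c = 198 (No trial, case), d = 1951.
Risk in exposed = 508/3471 = 0.14636; risk in unexposed = 198/2149 = 0.09214.
RR = 0.14636/0.09214 = 1.58847
AR% = (RR − 1)/RR × 100 = (1.58847 − 1)/1.58847 × 100 = 37.0465%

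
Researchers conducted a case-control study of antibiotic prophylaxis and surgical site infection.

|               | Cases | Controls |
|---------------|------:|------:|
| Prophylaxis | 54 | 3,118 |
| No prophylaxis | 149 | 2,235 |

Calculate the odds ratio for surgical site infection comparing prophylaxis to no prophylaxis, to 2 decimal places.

Cells: a = 54, b = 3118, c = 149, d = 2235.
OR = (a·d)/(b·c) = (54 × 2235) / (3118 × 149) = 120690 / 464582 = 0.25978
Exposure is associated with lower odds of surgical site infection (OR = 0.26 < 1).

0.26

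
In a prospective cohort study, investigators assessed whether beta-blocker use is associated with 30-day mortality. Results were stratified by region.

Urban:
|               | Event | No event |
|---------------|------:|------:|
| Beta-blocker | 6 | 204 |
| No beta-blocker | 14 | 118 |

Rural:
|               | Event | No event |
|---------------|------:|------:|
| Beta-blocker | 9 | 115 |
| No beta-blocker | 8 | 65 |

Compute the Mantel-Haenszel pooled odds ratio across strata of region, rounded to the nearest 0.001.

OR_MH = Σ(aᵢdᵢ/nᵢ) / Σ(bᵢcᵢ/nᵢ), where nᵢ is the stratum total.
Stratum 1 (Urban): n = 342; a·d/n = 6·118/342 = 2.0702; b·c/n = 204·14/342 = 8.3509
Stratum 2 (Rural): n = 197; a·d/n = 9·65/197 = 2.9695; b·c/n = 115·8/197 = 4.6701
OR_MH = (2.0702 + 2.9695) / (8.3509 + 4.6701) = 5.0397 / 13.0209 = 0.38705

0.387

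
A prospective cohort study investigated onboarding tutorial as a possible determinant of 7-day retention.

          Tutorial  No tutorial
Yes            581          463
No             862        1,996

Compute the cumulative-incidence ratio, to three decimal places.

2.138

Reading the table with exposure as columns: a = 581 (Tutorial, case), b = 862 (Tutorial, non-case), c = 463 (No tutorial, case), d = 1996.
Risk in exposed = 581/1443 = 0.40263; risk in unexposed = 463/2459 = 0.18829.
RR = 0.40263 / 0.18829 = 2.13839
The risk among the exposed is 2.14 times that among the unexposed.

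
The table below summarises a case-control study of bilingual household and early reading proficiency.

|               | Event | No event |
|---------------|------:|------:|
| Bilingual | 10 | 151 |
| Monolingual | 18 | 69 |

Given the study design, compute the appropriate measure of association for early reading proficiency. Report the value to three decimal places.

0.254

Cells: a = 10, b = 151, c = 18, d = 69.
This is a case-control study: participants were sampled on outcome status, so risks in the source population cannot be estimated directly — relative risk is not valid here. The odds ratio is the appropriate measure.
OR = (a·d)/(b·c) = (10 × 69) / (151 × 18) = 690 / 2718 = 0.25386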